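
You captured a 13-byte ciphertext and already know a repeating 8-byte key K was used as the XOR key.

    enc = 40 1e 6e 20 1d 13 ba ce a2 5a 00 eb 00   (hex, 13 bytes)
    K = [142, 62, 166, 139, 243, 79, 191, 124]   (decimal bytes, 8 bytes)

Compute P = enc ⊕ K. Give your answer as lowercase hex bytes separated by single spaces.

The 8-byte key repeats, so the effective keystream is 8e 3e a6 8b f3 4f bf 7c 8e 3e a6 8b f3.
byte 0:  64 xor 142 = 206
byte 1:  30 xor  62 =  32
byte 2: 110 xor 166 = 200
byte 3:  32 xor 139 = 171
byte 4:  29 xor 243 = 238
byte 5:  19 xor  79 =  92
byte 6: 186 xor 191 =   5
byte 7: 206 xor 124 = 178
byte 8: 162 xor 142 =  44
byte 9:  90 xor  62 = 100
byte 10:   0 xor 166 = 166
byte 11: 235 xor 139 =  96
byte 12:   0 xor 243 = 243

ce 20 c8 ab ee 5c 05 b2 2c 64 a6 60 f3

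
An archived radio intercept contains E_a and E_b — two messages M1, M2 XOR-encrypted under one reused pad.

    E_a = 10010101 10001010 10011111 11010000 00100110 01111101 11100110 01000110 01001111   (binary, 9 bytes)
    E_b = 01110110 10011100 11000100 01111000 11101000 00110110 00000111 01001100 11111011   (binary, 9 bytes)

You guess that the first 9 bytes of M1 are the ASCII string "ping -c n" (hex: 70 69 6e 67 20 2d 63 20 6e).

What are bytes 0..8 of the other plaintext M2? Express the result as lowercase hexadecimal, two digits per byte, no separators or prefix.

937f35cfee66822ada

First, E_a ⊕ E_b = (M1 ⊕ K) ⊕ (M2 ⊕ K) = M1 ⊕ M2, so the key drops out. Then M2 = (M1 ⊕ M2) ⊕ M1 over the first 9 bytes.
byte 0: (95 xor 76) xor 70 = e3 xor 70 = 93
byte 1: (8a xor 9c) xor 69 = 16 xor 69 = 7f
byte 2: (9f xor c4) xor 6e = 5b xor 6e = 35
byte 3: (d0 xor 78) xor 67 = a8 xor 67 = cf
byte 4: (26 xor e8) xor 20 = ce xor 20 = ee
byte 5: (7d xor 36) xor 2d = 4b xor 2d = 66
byte 6: (e6 xor 07) xor 63 = e1 xor 63 = 82
byte 7: (46 xor 4c) xor 20 = 0a xor 20 = 2a
byte 8: (4f xor fb) xor 6e = b4 xor 6e = da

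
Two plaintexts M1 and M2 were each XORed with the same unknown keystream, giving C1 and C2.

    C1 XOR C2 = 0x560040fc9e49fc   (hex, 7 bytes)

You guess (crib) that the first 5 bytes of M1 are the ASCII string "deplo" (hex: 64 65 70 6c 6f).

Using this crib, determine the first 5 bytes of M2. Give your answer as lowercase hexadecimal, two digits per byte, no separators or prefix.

Since C1 ⊕ C2 = M1 ⊕ M2, XORing with the guessed M1 bytes yields the corresponding M2 bytes: M2 = (C1 ⊕ C2) ⊕ M1.
01010110 XOR 01100100 = 00110010
00000000 XOR 01100101 = 01100101
01000000 XOR 01110000 = 00110000
11111100 XOR 01101100 = 10010000
10011110 XOR 01101111 = 11110001

32653090f1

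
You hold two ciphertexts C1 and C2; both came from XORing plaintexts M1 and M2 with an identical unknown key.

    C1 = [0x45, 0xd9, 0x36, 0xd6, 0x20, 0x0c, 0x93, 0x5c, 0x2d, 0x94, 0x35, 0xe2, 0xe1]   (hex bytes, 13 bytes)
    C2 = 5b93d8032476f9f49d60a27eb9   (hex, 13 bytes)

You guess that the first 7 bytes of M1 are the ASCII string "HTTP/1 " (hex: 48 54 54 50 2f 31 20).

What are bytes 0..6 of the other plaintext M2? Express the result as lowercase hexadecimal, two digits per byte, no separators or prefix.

561eba852b4b4a

First, C1 ⊕ C2 = (M1 ⊕ K) ⊕ (M2 ⊕ K) = M1 ⊕ M2, so the key drops out. Then M2 = (M1 ⊕ M2) ⊕ M1 over the first 7 bytes.
byte 0: (45 xor 5b) xor 48 = 1e xor 48 = 56
byte 1: (d9 xor 93) xor 54 = 4a xor 54 = 1e
byte 2: (36 xor d8) xor 54 = ee xor 54 = ba
byte 3: (d6 xor 03) xor 50 = d5 xor 50 = 85
byte 4: (20 xor 24) xor 2f = 04 xor 2f = 2b
byte 5: (0c xor 76) xor 31 = 7a xor 31 = 4b
byte 6: (93 xor f9) xor 20 = 6a xor 20 = 4a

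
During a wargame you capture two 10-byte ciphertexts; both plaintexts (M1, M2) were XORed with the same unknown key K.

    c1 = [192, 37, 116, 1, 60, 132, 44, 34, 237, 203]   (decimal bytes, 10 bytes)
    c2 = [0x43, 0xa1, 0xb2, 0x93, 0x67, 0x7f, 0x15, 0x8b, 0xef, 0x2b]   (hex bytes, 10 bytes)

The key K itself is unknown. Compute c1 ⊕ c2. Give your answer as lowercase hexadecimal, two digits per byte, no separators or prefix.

8384c6925bfb39a902e0

c1 ⊕ c2 = (M1 ⊕ K) ⊕ (M2 ⊕ K) = M1 ⊕ M2 — the shared key cancels under XOR.
192 ⊕  67 = 131
 37 ⊕ 161 = 132
116 ⊕ 178 = 198
  1 ⊕ 147 = 146
 60 ⊕ 103 =  91
132 ⊕ 127 = 251
 44 ⊕  21 =  57
 34 ⊕ 139 = 169
237 ⊕ 239 =   2
203 ⊕  43 = 224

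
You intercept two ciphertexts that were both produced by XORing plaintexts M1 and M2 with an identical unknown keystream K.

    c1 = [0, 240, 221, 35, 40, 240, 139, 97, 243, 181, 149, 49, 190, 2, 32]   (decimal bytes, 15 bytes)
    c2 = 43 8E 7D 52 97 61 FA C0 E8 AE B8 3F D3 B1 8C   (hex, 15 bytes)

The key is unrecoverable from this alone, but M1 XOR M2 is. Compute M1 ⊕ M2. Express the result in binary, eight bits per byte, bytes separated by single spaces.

01000011 01111110 10100000 01110001 10111111 10010001 01110001 10100001 00011011 00011011 00101101 00001110 01101101 10110011 10101100

c1 ⊕ c2 = (M1 ⊕ K) ⊕ (M2 ⊕ K) = M1 ⊕ M2 — the shared key cancels under XOR.
00 ^ 43 = 43
f0 ^ 8e = 7e
dd ^ 7d = a0
23 ^ 52 = 71
28 ^ 97 = bf
f0 ^ 61 = 91
8b ^ fa = 71
61 ^ c0 = a1
f3 ^ e8 = 1b
b5 ^ ae = 1b
95 ^ b8 = 2d
31 ^ 3f = 0e
be ^ d3 = 6d
02 ^ b1 = b3
20 ^ 8c = ac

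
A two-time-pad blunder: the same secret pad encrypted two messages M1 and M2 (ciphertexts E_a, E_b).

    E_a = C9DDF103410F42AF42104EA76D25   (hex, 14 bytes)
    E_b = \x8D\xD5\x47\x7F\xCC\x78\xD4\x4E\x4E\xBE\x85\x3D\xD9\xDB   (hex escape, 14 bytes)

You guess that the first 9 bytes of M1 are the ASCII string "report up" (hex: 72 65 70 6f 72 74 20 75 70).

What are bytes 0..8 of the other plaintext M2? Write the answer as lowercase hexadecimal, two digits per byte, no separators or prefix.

First, E_a ⊕ E_b = (M1 ⊕ K) ⊕ (M2 ⊕ K) = M1 ⊕ M2, so the key drops out. Then M2 = (M1 ⊕ M2) ⊕ M1 over the first 9 bytes.
byte 0: (c9 ⊕ 8d) ⊕ 72 = 44 ⊕ 72 = 36
byte 1: (dd ⊕ d5) ⊕ 65 = 08 ⊕ 65 = 6d
byte 2: (f1 ⊕ 47) ⊕ 70 = b6 ⊕ 70 = c6
byte 3: (03 ⊕ 7f) ⊕ 6f = 7c ⊕ 6f = 13
byte 4: (41 ⊕ cc) ⊕ 72 = 8d ⊕ 72 = ff
byte 5: (0f ⊕ 78) ⊕ 74 = 77 ⊕ 74 = 03
byte 6: (42 ⊕ d4) ⊕ 20 = 96 ⊕ 20 = b6
byte 7: (af ⊕ 4e) ⊕ 75 = e1 ⊕ 75 = 94
byte 8: (42 ⊕ 4e) ⊕ 70 = 0c ⊕ 70 = 7c

366dc613ff03b6947c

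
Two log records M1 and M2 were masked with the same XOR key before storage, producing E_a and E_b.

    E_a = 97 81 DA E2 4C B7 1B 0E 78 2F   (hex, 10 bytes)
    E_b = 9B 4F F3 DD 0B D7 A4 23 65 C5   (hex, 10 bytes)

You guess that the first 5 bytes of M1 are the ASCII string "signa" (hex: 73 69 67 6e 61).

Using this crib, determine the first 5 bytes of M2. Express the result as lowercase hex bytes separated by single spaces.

First, E_a ⊕ E_b = (M1 ⊕ K) ⊕ (M2 ⊕ K) = M1 ⊕ M2, so the key drops out. Then M2 = (M1 ⊕ M2) ⊕ M1 over the first 5 bytes.
byte 0: (97 XOR 9b) XOR 73 = 0c XOR 73 = 7f
byte 1: (81 XOR 4f) XOR 69 = ce XOR 69 = a7
byte 2: (da XOR f3) XOR 67 = 29 XOR 67 = 4e
byte 3: (e2 XOR dd) XOR 6e = 3f XOR 6e = 51
byte 4: (4c XOR 0b) XOR 61 = 47 XOR 61 = 26

7f a7 4e 51 26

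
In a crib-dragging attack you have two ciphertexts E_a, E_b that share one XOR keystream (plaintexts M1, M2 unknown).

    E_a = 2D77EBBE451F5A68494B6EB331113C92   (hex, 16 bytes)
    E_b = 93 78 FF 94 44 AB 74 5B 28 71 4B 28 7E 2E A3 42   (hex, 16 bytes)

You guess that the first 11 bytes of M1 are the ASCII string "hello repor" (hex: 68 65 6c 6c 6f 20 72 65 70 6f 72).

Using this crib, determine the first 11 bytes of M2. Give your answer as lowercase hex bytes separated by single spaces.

d6 6a 78 46 6e 94 5c 56 11 55 57

First, E_a ⊕ E_b = (M1 ⊕ K) ⊕ (M2 ⊕ K) = M1 ⊕ M2, so the key drops out. Then M2 = (M1 ⊕ M2) ⊕ M1 over the first 11 bytes.
byte 0: (2d xor 93) xor 68 = be xor 68 = d6
byte 1: (77 xor 78) xor 65 = 0f xor 65 = 6a
byte 2: (eb xor ff) xor 6c = 14 xor 6c = 78
byte 3: (be xor 94) xor 6c = 2a xor 6c = 46
byte 4: (45 xor 44) xor 6f = 01 xor 6f = 6e
byte 5: (1f xor ab) xor 20 = b4 xor 20 = 94
byte 6: (5a xor 74) xor 72 = 2e xor 72 = 5c
byte 7: (68 xor 5b) xor 65 = 33 xor 65 = 56
byte 8: (49 xor 28) xor 70 = 61 xor 70 = 11
byte 9: (4b xor 71) xor 6f = 3a xor 6f = 55
byte 10: (6e xor 4b) xor 72 = 25 xor 72 = 57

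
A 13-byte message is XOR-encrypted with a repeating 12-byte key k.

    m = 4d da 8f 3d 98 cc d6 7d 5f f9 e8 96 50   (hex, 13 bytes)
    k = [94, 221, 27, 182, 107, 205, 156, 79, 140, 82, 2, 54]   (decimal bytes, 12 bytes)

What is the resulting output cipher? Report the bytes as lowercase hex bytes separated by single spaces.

The 12-byte key repeats, so the effective keystream is 5e dd 1b b6 6b cd 9c 4f 8c 52 02 36 5e.
byte 0: 01001101 ^ 01011110 = 00010011
byte 1: 11011010 ^ 11011101 = 00000111
byte 2: 10001111 ^ 00011011 = 10010100
byte 3: 00111101 ^ 10110110 = 10001011
byte 4: 10011000 ^ 01101011 = 11110011
byte 5: 11001100 ^ 11001101 = 00000001
byte 6: 11010110 ^ 10011100 = 01001010
byte 7: 01111101 ^ 01001111 = 00110010
byte 8: 01011111 ^ 10001100 = 11010011
byte 9: 11111001 ^ 01010010 = 10101011
byte 10: 11101000 ^ 00000010 = 11101010
byte 11: 10010110 ^ 00110110 = 10100000
byte 12: 01010000 ^ 01011110 = 00001110

13 07 94 8b f3 01 4a 32 d3 ab ea a0 0e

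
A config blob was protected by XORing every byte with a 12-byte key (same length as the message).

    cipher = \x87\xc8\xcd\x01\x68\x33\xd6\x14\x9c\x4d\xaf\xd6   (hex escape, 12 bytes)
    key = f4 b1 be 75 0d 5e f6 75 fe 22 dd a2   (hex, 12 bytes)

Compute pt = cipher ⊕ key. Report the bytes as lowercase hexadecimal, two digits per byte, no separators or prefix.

73797374656d2061626f7274

87 ⊕ f4 = 73
c8 ⊕ b1 = 79
cd ⊕ be = 73
01 ⊕ 75 = 74
68 ⊕ 0d = 65
33 ⊕ 5e = 6d
d6 ⊕ f6 = 20
14 ⊕ 75 = 61
9c ⊕ fe = 62
4d ⊕ 22 = 6f
af ⊕ dd = 72
d6 ⊕ a2 = 74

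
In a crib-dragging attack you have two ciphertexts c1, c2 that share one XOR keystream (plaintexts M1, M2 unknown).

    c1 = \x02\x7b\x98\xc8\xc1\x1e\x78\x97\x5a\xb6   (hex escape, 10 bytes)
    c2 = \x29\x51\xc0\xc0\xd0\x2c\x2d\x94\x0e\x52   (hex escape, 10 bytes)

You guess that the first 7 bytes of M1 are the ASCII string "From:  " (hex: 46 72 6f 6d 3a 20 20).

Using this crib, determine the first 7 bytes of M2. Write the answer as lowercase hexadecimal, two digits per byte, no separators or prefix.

6d5837652b1275

First, c1 ⊕ c2 = (M1 ⊕ K) ⊕ (M2 ⊕ K) = M1 ⊕ M2, so the key drops out. Then M2 = (M1 ⊕ M2) ⊕ M1 over the first 7 bytes.
byte 0: (02 ^ 29) ^ 46 = 2b ^ 46 = 6d
byte 1: (7b ^ 51) ^ 72 = 2a ^ 72 = 58
byte 2: (98 ^ c0) ^ 6f = 58 ^ 6f = 37
byte 3: (c8 ^ c0) ^ 6d = 08 ^ 6d = 65
byte 4: (c1 ^ d0) ^ 3a = 11 ^ 3a = 2b
byte 5: (1e ^ 2c) ^ 20 = 32 ^ 20 = 12
byte 6: (78 ^ 2d) ^ 20 = 55 ^ 20 = 75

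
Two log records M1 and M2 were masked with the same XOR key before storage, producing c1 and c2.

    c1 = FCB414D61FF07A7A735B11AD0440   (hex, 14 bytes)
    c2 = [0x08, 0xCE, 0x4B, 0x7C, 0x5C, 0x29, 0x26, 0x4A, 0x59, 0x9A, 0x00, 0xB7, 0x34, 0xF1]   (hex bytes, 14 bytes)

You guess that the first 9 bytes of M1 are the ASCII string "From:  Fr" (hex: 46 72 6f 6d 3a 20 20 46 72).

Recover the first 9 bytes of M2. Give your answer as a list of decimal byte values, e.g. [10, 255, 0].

[178, 8, 48, 199, 121, 249, 124, 118, 88]

First, c1 ⊕ c2 = (M1 ⊕ K) ⊕ (M2 ⊕ K) = M1 ⊕ M2, so the key drops out. Then M2 = (M1 ⊕ M2) ⊕ M1 over the first 9 bytes.
byte 0: (fc ^ 08) ^ 46 = f4 ^ 46 = b2
byte 1: (b4 ^ ce) ^ 72 = 7a ^ 72 = 08
byte 2: (14 ^ 4b) ^ 6f = 5f ^ 6f = 30
byte 3: (d6 ^ 7c) ^ 6d = aa ^ 6d = c7
byte 4: (1f ^ 5c) ^ 3a = 43 ^ 3a = 79
byte 5: (f0 ^ 29) ^ 20 = d9 ^ 20 = f9
byte 6: (7a ^ 26) ^ 20 = 5c ^ 20 = 7c
byte 7: (7a ^ 4a) ^ 46 = 30 ^ 46 = 76
byte 8: (73 ^ 59) ^ 72 = 2a ^ 72 = 58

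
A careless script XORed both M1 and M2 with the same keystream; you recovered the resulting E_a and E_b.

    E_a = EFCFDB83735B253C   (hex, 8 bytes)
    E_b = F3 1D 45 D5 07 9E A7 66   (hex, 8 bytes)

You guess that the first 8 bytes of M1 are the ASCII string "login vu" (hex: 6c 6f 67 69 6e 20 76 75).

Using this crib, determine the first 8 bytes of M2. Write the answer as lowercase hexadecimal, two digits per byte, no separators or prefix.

70bdf93f1ae5f42f

First, E_a ⊕ E_b = (M1 ⊕ K) ⊕ (M2 ⊕ K) = M1 ⊕ M2, so the key drops out. Then M2 = (M1 ⊕ M2) ⊕ M1 over the first 8 bytes.
byte 0: (ef xor f3) xor 6c = 1c xor 6c = 70
byte 1: (cf xor 1d) xor 6f = d2 xor 6f = bd
byte 2: (db xor 45) xor 67 = 9e xor 67 = f9
byte 3: (83 xor d5) xor 69 = 56 xor 69 = 3f
byte 4: (73 xor 07) xor 6e = 74 xor 6e = 1a
byte 5: (5b xor 9e) xor 20 = c5 xor 20 = e5
byte 6: (25 xor a7) xor 76 = 82 xor 76 = f4
byte 7: (3c xor 66) xor 75 = 5a xor 75 = 2f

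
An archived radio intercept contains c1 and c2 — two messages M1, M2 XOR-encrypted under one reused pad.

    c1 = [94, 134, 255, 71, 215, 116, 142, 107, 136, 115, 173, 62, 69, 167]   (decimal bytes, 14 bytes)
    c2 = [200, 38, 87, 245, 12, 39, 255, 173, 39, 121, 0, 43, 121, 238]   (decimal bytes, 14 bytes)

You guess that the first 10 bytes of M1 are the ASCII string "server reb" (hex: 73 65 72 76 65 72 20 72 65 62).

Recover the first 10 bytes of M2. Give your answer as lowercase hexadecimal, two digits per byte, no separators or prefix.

First, c1 ⊕ c2 = (M1 ⊕ K) ⊕ (M2 ⊕ K) = M1 ⊕ M2, so the key drops out. Then M2 = (M1 ⊕ M2) ⊕ M1 over the first 10 bytes.
byte 0: (5e ^ c8) ^ 73 = 96 ^ 73 = e5
byte 1: (86 ^ 26) ^ 65 = a0 ^ 65 = c5
byte 2: (ff ^ 57) ^ 72 = a8 ^ 72 = da
byte 3: (47 ^ f5) ^ 76 = b2 ^ 76 = c4
byte 4: (d7 ^ 0c) ^ 65 = db ^ 65 = be
byte 5: (74 ^ 27) ^ 72 = 53 ^ 72 = 21
byte 6: (8e ^ ff) ^ 20 = 71 ^ 20 = 51
byte 7: (6b ^ ad) ^ 72 = c6 ^ 72 = b4
byte 8: (88 ^ 27) ^ 65 = af ^ 65 = ca
byte 9: (73 ^ 79) ^ 62 = 0a ^ 62 = 68

e5c5dac4be2151b4ca68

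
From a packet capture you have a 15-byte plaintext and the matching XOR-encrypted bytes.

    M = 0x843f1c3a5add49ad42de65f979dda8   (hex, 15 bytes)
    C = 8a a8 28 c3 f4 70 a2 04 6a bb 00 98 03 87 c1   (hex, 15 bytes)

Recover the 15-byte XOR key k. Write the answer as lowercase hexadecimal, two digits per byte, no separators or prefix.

0e9734f9aeadeba9286565617a5a69

Since C = M ⊕ k, XORing both sides with M gives k = M ⊕ C.
10000100 XOR 10001010 = 00001110
00111111 XOR 10101000 = 10010111
00011100 XOR 00101000 = 00110100
00111010 XOR 11000011 = 11111001
01011010 XOR 11110100 = 10101110
11011101 XOR 01110000 = 10101101
01001001 XOR 10100010 = 11101011
10101101 XOR 00000100 = 10101001
01000010 XOR 01101010 = 00101000
11011110 XOR 10111011 = 01100101
01100101 XOR 00000000 = 01100101
11111001 XOR 10011000 = 01100001
01111001 XOR 00000011 = 01111010
11011101 XOR 10000111 = 01011010
10101000 XOR 11000001 = 01101001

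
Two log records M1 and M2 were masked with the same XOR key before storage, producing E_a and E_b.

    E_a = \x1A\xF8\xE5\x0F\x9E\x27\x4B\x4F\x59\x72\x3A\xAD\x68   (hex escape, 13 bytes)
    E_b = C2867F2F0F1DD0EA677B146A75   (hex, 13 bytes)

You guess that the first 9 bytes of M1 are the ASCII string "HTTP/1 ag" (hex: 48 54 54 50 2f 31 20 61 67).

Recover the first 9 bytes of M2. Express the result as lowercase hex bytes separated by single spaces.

90 2a ce 70 be 0b bb c4 59

First, E_a ⊕ E_b = (M1 ⊕ K) ⊕ (M2 ⊕ K) = M1 ⊕ M2, so the key drops out. Then M2 = (M1 ⊕ M2) ⊕ M1 over the first 9 bytes.
byte 0: (1a ⊕ c2) ⊕ 48 = d8 ⊕ 48 = 90
byte 1: (f8 ⊕ 86) ⊕ 54 = 7e ⊕ 54 = 2a
byte 2: (e5 ⊕ 7f) ⊕ 54 = 9a ⊕ 54 = ce
byte 3: (0f ⊕ 2f) ⊕ 50 = 20 ⊕ 50 = 70
byte 4: (9e ⊕ 0f) ⊕ 2f = 91 ⊕ 2f = be
byte 5: (27 ⊕ 1d) ⊕ 31 = 3a ⊕ 31 = 0b
byte 6: (4b ⊕ d0) ⊕ 20 = 9b ⊕ 20 = bb
byte 7: (4f ⊕ ea) ⊕ 61 = a5 ⊕ 61 = c4
byte 8: (59 ⊕ 67) ⊕ 67 = 3e ⊕ 67 = 59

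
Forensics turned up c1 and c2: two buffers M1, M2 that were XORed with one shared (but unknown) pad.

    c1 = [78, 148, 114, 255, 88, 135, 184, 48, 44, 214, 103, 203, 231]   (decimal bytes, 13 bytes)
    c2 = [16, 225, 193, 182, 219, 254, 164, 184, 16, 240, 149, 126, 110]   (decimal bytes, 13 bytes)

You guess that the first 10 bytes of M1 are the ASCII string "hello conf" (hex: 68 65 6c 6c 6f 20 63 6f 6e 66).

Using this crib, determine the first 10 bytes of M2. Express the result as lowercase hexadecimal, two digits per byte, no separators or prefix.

First, c1 ⊕ c2 = (M1 ⊕ K) ⊕ (M2 ⊕ K) = M1 ⊕ M2, so the key drops out. Then M2 = (M1 ⊕ M2) ⊕ M1 over the first 10 bytes.
byte 0: (4e xor 10) xor 68 = 5e xor 68 = 36
byte 1: (94 xor e1) xor 65 = 75 xor 65 = 10
byte 2: (72 xor c1) xor 6c = b3 xor 6c = df
byte 3: (ff xor b6) xor 6c = 49 xor 6c = 25
byte 4: (58 xor db) xor 6f = 83 xor 6f = ec
byte 5: (87 xor fe) xor 20 = 79 xor 20 = 59
byte 6: (b8 xor a4) xor 63 = 1c xor 63 = 7f
byte 7: (30 xor b8) xor 6f = 88 xor 6f = e7
byte 8: (2c xor 10) xor 6e = 3c xor 6e = 52
byte 9: (d6 xor f0) xor 66 = 26 xor 66 = 40

3610df25ec597fe75240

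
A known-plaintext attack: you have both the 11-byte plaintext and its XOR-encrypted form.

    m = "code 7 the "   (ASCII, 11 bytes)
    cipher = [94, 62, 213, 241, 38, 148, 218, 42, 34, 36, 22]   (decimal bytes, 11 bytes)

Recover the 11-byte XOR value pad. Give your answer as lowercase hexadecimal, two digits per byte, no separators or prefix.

3d51b19406a3fa5e4a4136

Since cipher = m ⊕ pad, XORing both sides with m gives pad = m ⊕ cipher.
 99 ^  94 =  61
111 ^  62 =  81
100 ^ 213 = 177
101 ^ 241 = 148
 32 ^  38 =   6
 55 ^ 148 = 163
 32 ^ 218 = 250
116 ^  42 =  94
104 ^  34 =  74
101 ^  36 =  65
 32 ^  22 =  54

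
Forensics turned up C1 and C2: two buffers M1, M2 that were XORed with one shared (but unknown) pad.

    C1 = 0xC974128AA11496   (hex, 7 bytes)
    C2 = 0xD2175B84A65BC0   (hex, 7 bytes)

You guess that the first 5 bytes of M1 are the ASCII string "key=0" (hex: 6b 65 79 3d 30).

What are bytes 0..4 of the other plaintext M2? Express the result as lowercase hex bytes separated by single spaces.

70 06 30 33 37

First, C1 ⊕ C2 = (M1 ⊕ K) ⊕ (M2 ⊕ K) = M1 ⊕ M2, so the key drops out. Then M2 = (M1 ⊕ M2) ⊕ M1 over the first 5 bytes.
byte 0: (c9 ^ d2) ^ 6b = 1b ^ 6b = 70
byte 1: (74 ^ 17) ^ 65 = 63 ^ 65 = 06
byte 2: (12 ^ 5b) ^ 79 = 49 ^ 79 = 30
byte 3: (8a ^ 84) ^ 3d = 0e ^ 3d = 33
byte 4: (a1 ^ a6) ^ 30 = 07 ^ 30 = 37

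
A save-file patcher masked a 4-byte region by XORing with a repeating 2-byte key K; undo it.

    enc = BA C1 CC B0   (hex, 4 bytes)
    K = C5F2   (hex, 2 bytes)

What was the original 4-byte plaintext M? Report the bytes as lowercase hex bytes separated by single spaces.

7f 33 09 42

The 2-byte key repeats, so the effective keystream is c5 f2 c5 f2.
byte 0: ba ^ c5 = 7f
byte 1: c1 ^ f2 = 33
byte 2: cc ^ c5 = 09
byte 3: b0 ^ f2 = 42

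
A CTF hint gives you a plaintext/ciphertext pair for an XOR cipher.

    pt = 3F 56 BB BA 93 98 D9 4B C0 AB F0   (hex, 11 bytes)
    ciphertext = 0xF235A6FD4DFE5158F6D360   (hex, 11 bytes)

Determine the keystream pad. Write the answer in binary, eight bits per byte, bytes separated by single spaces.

Since ciphertext = pt ⊕ pad, XORing both sides with pt gives pad = pt ⊕ ciphertext.
00111111 ⊕ 11110010 = 11001101
01010110 ⊕ 00110101 = 01100011
10111011 ⊕ 10100110 = 00011101
10111010 ⊕ 11111101 = 01000111
10010011 ⊕ 01001101 = 11011110
10011000 ⊕ 11111110 = 01100110
11011001 ⊕ 01010001 = 10001000
01001011 ⊕ 01011000 = 00010011
11000000 ⊕ 11110110 = 00110110
10101011 ⊕ 11010011 = 01111000
11110000 ⊕ 01100000 = 10010000

11001101 01100011 00011101 01000111 11011110 01100110 10001000 00010011 00110110 01111000 10010000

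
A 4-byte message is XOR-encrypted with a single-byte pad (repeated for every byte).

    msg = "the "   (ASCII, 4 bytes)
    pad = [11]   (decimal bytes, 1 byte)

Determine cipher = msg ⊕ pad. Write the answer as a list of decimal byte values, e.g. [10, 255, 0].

The 1-byte key repeats, so the effective keystream is 0b 0b 0b 0b.
byte 0: 74 ⊕ 0b = 7f
byte 1: 68 ⊕ 0b = 63
byte 2: 65 ⊕ 0b = 6e
byte 3: 20 ⊕ 0b = 2b

[127, 99, 110, 43]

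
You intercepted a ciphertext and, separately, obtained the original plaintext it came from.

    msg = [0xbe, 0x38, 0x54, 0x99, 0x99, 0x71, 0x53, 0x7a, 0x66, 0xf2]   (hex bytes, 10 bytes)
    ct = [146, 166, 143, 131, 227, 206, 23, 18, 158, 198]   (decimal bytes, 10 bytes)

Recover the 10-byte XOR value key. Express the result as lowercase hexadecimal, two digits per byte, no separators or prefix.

2c9edb1a7abf4468f834

Since ct = msg ⊕ key, XORing both sides with msg gives key = msg ⊕ ct.
byte 0: be ⊕ 92 = 2c
byte 1: 38 ⊕ a6 = 9e
byte 2: 54 ⊕ 8f = db
byte 3: 99 ⊕ 83 = 1a
byte 4: 99 ⊕ e3 = 7a
byte 5: 71 ⊕ ce = bf
byte 6: 53 ⊕ 17 = 44
byte 7: 7a ⊕ 12 = 68
byte 8: 66 ⊕ 9e = f8
byte 9: f2 ⊕ c6 = 34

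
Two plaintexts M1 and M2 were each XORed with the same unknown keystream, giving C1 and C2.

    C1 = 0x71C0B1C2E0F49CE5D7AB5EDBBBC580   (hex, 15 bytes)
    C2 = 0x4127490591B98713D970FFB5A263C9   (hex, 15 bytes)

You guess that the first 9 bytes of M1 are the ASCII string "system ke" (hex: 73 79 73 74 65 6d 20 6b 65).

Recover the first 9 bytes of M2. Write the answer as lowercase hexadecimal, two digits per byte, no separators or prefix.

439e8bb314203b9d6b

First, C1 ⊕ C2 = (M1 ⊕ K) ⊕ (M2 ⊕ K) = M1 ⊕ M2, so the key drops out. Then M2 = (M1 ⊕ M2) ⊕ M1 over the first 9 bytes.
byte 0: (71 ^ 41) ^ 73 = 30 ^ 73 = 43
byte 1: (c0 ^ 27) ^ 79 = e7 ^ 79 = 9e
byte 2: (b1 ^ 49) ^ 73 = f8 ^ 73 = 8b
byte 3: (c2 ^ 05) ^ 74 = c7 ^ 74 = b3
byte 4: (e0 ^ 91) ^ 65 = 71 ^ 65 = 14
byte 5: (f4 ^ b9) ^ 6d = 4d ^ 6d = 20
byte 6: (9c ^ 87) ^ 20 = 1b ^ 20 = 3b
byte 7: (e5 ^ 13) ^ 6b = f6 ^ 6b = 9d
byte 8: (d7 ^ d9) ^ 65 = 0e ^ 65 = 6b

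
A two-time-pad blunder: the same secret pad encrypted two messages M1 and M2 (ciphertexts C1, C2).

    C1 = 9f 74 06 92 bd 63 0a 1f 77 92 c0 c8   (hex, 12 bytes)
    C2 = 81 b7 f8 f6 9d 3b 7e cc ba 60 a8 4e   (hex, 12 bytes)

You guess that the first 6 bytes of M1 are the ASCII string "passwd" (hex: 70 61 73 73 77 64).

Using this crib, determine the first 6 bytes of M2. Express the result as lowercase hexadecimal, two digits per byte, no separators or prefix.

6ea28d17573c

First, C1 ⊕ C2 = (M1 ⊕ K) ⊕ (M2 ⊕ K) = M1 ⊕ M2, so the key drops out. Then M2 = (M1 ⊕ M2) ⊕ M1 over the first 6 bytes.
byte 0: (9f XOR 81) XOR 70 = 1e XOR 70 = 6e
byte 1: (74 XOR b7) XOR 61 = c3 XOR 61 = a2
byte 2: (06 XOR f8) XOR 73 = fe XOR 73 = 8d
byte 3: (92 XOR f6) XOR 73 = 64 XOR 73 = 17
byte 4: (bd XOR 9d) XOR 77 = 20 XOR 77 = 57
byte 5: (63 XOR 3b) XOR 64 = 58 XOR 64 = 3c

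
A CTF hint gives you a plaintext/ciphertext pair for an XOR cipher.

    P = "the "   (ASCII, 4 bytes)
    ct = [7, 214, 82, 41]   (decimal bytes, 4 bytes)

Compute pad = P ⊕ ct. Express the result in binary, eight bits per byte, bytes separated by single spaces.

Since ct = P ⊕ pad, XORing both sides with P gives pad = P ⊕ ct.
byte 0: 116 ⊕   7 = 115
byte 1: 104 ⊕ 214 = 190
byte 2: 101 ⊕  82 =  55
byte 3:  32 ⊕  41 =   9

01110011 10111110 00110111 00001001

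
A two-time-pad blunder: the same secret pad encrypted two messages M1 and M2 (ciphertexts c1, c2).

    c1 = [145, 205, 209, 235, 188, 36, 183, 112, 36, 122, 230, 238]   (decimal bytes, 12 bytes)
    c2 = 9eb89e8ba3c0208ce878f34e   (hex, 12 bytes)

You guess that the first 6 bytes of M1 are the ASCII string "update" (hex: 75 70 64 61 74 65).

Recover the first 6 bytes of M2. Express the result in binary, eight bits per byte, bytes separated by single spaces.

01111010 00000101 00101011 00000001 01101011 10000001

First, c1 ⊕ c2 = (M1 ⊕ K) ⊕ (M2 ⊕ K) = M1 ⊕ M2, so the key drops out. Then M2 = (M1 ⊕ M2) ⊕ M1 over the first 6 bytes.
byte 0: (91 xor 9e) xor 75 = 0f xor 75 = 7a
byte 1: (cd xor b8) xor 70 = 75 xor 70 = 05
byte 2: (d1 xor 9e) xor 64 = 4f xor 64 = 2b
byte 3: (eb xor 8b) xor 61 = 60 xor 61 = 01
byte 4: (bc xor a3) xor 74 = 1f xor 74 = 6b
byte 5: (24 xor c0) xor 65 = e4 xor 65 = 81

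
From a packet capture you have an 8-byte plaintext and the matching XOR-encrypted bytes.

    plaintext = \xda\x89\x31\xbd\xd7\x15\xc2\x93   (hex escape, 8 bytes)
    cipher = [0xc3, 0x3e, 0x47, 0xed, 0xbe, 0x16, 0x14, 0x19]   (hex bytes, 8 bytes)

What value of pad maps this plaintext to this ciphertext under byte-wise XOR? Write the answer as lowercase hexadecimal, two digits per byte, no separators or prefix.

Since cipher = plaintext ⊕ pad, XORing both sides with plaintext gives pad = plaintext ⊕ cipher.
da xor c3 = 19
89 xor 3e = b7
31 xor 47 = 76
bd xor ed = 50
d7 xor be = 69
15 xor 16 = 03
c2 xor 14 = d6
93 xor 19 = 8a

19b776506903d68a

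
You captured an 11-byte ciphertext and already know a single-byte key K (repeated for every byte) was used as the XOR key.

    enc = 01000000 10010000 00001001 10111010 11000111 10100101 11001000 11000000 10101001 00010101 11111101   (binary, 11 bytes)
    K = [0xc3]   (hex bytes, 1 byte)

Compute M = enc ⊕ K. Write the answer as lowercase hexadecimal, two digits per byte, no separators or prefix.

The 1-byte key repeats, so the effective keystream is c3 c3 c3 c3 c3 c3 c3 c3 c3 c3 c3.
byte 0: 40 ⊕ c3 = 83
byte 1: 90 ⊕ c3 = 53
byte 2: 09 ⊕ c3 = ca
byte 3: ba ⊕ c3 = 79
byte 4: c7 ⊕ c3 = 04
byte 5: a5 ⊕ c3 = 66
byte 6: c8 ⊕ c3 = 0b
byte 7: c0 ⊕ c3 = 03
byte 8: a9 ⊕ c3 = 6a
byte 9: 15 ⊕ c3 = d6
byte 10: fd ⊕ c3 = 3e

8353ca7904660b036ad63e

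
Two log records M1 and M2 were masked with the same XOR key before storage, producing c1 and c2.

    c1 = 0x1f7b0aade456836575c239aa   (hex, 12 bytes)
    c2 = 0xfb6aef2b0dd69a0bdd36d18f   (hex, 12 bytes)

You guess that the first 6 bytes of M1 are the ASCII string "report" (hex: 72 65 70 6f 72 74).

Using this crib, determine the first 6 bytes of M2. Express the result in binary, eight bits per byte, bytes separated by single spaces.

10010110 01110100 10010101 11101001 10011011 11110100

First, c1 ⊕ c2 = (M1 ⊕ K) ⊕ (M2 ⊕ K) = M1 ⊕ M2, so the key drops out. Then M2 = (M1 ⊕ M2) ⊕ M1 over the first 6 bytes.
byte 0: (1f xor fb) xor 72 = e4 xor 72 = 96
byte 1: (7b xor 6a) xor 65 = 11 xor 65 = 74
byte 2: (0a xor ef) xor 70 = e5 xor 70 = 95
byte 3: (ad xor 2b) xor 6f = 86 xor 6f = e9
byte 4: (e4 xor 0d) xor 72 = e9 xor 72 = 9b
byte 5: (56 xor d6) xor 74 = 80 xor 74 = f4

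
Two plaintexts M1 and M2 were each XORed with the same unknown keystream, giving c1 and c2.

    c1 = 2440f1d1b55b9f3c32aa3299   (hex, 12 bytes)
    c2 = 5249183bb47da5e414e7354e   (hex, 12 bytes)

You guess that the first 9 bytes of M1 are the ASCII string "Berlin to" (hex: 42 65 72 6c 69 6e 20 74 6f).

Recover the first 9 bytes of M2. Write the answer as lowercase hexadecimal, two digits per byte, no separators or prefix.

346c9b8668481aac49

First, c1 ⊕ c2 = (M1 ⊕ K) ⊕ (M2 ⊕ K) = M1 ⊕ M2, so the key drops out. Then M2 = (M1 ⊕ M2) ⊕ M1 over the first 9 bytes.
byte 0: (24 ^ 52) ^ 42 = 76 ^ 42 = 34
byte 1: (40 ^ 49) ^ 65 = 09 ^ 65 = 6c
byte 2: (f1 ^ 18) ^ 72 = e9 ^ 72 = 9b
byte 3: (d1 ^ 3b) ^ 6c = ea ^ 6c = 86
byte 4: (b5 ^ b4) ^ 69 = 01 ^ 69 = 68
byte 5: (5b ^ 7d) ^ 6e = 26 ^ 6e = 48
byte 6: (9f ^ a5) ^ 20 = 3a ^ 20 = 1a
byte 7: (3c ^ e4) ^ 74 = d8 ^ 74 = ac
byte 8: (32 ^ 14) ^ 6f = 26 ^ 6f = 49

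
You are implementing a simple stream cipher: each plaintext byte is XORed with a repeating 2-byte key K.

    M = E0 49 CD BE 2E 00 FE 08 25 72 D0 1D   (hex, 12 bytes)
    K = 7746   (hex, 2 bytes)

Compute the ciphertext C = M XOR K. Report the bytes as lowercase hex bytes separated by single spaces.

The 2-byte key repeats, so the effective keystream is 77 46 77 46 77 46 77 46 77 46 77 46.
byte 0: 11100000 XOR 01110111 = 10010111
byte 1: 01001001 XOR 01000110 = 00001111
byte 2: 11001101 XOR 01110111 = 10111010
byte 3: 10111110 XOR 01000110 = 11111000
byte 4: 00101110 XOR 01110111 = 01011001
byte 5: 00000000 XOR 01000110 = 01000110
byte 6: 11111110 XOR 01110111 = 10001001
byte 7: 00001000 XOR 01000110 = 01001110
byte 8: 00100101 XOR 01110111 = 01010010
byte 9: 01110010 XOR 01000110 = 00110100
byte 10: 11010000 XOR 01110111 = 10100111
byte 11: 00011101 XOR 01000110 = 01011011

97 0f ba f8 59 46 89 4e 52 34 a7 5b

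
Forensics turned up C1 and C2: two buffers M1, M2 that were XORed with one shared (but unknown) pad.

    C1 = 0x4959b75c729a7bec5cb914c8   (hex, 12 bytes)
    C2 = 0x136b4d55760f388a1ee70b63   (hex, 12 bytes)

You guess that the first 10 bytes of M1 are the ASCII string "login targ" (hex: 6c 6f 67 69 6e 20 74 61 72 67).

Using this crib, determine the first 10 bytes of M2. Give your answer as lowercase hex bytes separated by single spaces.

36 5d 9d 60 6a b5 37 07 30 39

First, C1 ⊕ C2 = (M1 ⊕ K) ⊕ (M2 ⊕ K) = M1 ⊕ M2, so the key drops out. Then M2 = (M1 ⊕ M2) ⊕ M1 over the first 10 bytes.
byte 0: (49 ^ 13) ^ 6c = 5a ^ 6c = 36
byte 1: (59 ^ 6b) ^ 6f = 32 ^ 6f = 5d
byte 2: (b7 ^ 4d) ^ 67 = fa ^ 67 = 9d
byte 3: (5c ^ 55) ^ 69 = 09 ^ 69 = 60
byte 4: (72 ^ 76) ^ 6e = 04 ^ 6e = 6a
byte 5: (9a ^ 0f) ^ 20 = 95 ^ 20 = b5
byte 6: (7b ^ 38) ^ 74 = 43 ^ 74 = 37
byte 7: (ec ^ 8a) ^ 61 = 66 ^ 61 = 07
byte 8: (5c ^ 1e) ^ 72 = 42 ^ 72 = 30
byte 9: (b9 ^ e7) ^ 67 = 5e ^ 67 = 39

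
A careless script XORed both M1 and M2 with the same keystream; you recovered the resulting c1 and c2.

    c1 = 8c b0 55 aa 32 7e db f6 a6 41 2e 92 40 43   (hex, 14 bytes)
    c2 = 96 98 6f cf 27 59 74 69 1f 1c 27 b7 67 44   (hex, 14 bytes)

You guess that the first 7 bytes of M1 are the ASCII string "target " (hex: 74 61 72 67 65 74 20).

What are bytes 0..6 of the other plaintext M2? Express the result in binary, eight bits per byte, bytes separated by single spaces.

01101110 01001001 01001000 00000010 01110000 01010011 10001111

First, c1 ⊕ c2 = (M1 ⊕ K) ⊕ (M2 ⊕ K) = M1 ⊕ M2, so the key drops out. Then M2 = (M1 ⊕ M2) ⊕ M1 over the first 7 bytes.
byte 0: (8c ⊕ 96) ⊕ 74 = 1a ⊕ 74 = 6e
byte 1: (b0 ⊕ 98) ⊕ 61 = 28 ⊕ 61 = 49
byte 2: (55 ⊕ 6f) ⊕ 72 = 3a ⊕ 72 = 48
byte 3: (aa ⊕ cf) ⊕ 67 = 65 ⊕ 67 = 02
byte 4: (32 ⊕ 27) ⊕ 65 = 15 ⊕ 65 = 70
byte 5: (7e ⊕ 59) ⊕ 74 = 27 ⊕ 74 = 53
byte 6: (db ⊕ 74) ⊕ 20 = af ⊕ 20 = 8f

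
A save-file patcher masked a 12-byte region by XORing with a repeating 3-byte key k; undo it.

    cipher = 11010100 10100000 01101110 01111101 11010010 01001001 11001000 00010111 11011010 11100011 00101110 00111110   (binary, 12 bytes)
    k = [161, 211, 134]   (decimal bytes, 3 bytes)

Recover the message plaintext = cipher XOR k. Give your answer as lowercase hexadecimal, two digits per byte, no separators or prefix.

7573e8dc01cf69c45c42fdb8

The 3-byte key repeats, so the effective keystream is a1 d3 86 a1 d3 86 a1 d3 86 a1 d3 86.
byte 0: 212 ^ 161 = 117
byte 1: 160 ^ 211 = 115
byte 2: 110 ^ 134 = 232
byte 3: 125 ^ 161 = 220
byte 4: 210 ^ 211 =   1
byte 5:  73 ^ 134 = 207
byte 6: 200 ^ 161 = 105
byte 7:  23 ^ 211 = 196
byte 8: 218 ^ 134 =  92
byte 9: 227 ^ 161 =  66
byte 10:  46 ^ 211 = 253
byte 11:  62 ^ 134 = 184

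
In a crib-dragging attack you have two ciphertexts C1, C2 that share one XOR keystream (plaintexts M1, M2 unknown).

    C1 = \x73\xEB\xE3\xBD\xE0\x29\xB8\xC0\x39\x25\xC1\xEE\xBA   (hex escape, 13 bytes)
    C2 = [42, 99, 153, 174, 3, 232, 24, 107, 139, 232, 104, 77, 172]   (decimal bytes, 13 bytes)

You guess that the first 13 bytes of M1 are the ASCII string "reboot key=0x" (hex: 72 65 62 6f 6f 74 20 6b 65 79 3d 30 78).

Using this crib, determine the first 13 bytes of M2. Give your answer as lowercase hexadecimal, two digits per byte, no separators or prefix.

First, C1 ⊕ C2 = (M1 ⊕ K) ⊕ (M2 ⊕ K) = M1 ⊕ M2, so the key drops out. Then M2 = (M1 ⊕ M2) ⊕ M1 over the first 13 bytes.
byte 0: (73 ⊕ 2a) ⊕ 72 = 59 ⊕ 72 = 2b
byte 1: (eb ⊕ 63) ⊕ 65 = 88 ⊕ 65 = ed
byte 2: (e3 ⊕ 99) ⊕ 62 = 7a ⊕ 62 = 18
byte 3: (bd ⊕ ae) ⊕ 6f = 13 ⊕ 6f = 7c
byte 4: (e0 ⊕ 03) ⊕ 6f = e3 ⊕ 6f = 8c
byte 5: (29 ⊕ e8) ⊕ 74 = c1 ⊕ 74 = b5
byte 6: (b8 ⊕ 18) ⊕ 20 = a0 ⊕ 20 = 80
byte 7: (c0 ⊕ 6b) ⊕ 6b = ab ⊕ 6b = c0
byte 8: (39 ⊕ 8b) ⊕ 65 = b2 ⊕ 65 = d7
byte 9: (25 ⊕ e8) ⊕ 79 = cd ⊕ 79 = b4
byte 10: (c1 ⊕ 68) ⊕ 3d = a9 ⊕ 3d = 94
byte 11: (ee ⊕ 4d) ⊕ 30 = a3 ⊕ 30 = 93
byte 12: (ba ⊕ ac) ⊕ 78 = 16 ⊕ 78 = 6e

2bed187c8cb580c0d7b494936e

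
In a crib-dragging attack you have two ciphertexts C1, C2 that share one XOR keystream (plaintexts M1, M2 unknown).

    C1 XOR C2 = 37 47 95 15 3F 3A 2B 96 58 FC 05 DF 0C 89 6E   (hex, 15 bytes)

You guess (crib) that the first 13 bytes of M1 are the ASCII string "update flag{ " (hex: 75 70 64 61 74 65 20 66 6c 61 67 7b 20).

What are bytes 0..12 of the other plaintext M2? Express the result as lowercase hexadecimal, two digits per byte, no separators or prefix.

4237f1744b5f0bf0349d62a42c

Since C1 ⊕ C2 = M1 ⊕ M2, XORing with the guessed M1 bytes yields the corresponding M2 bytes: M2 = (C1 ⊕ C2) ⊕ M1.
byte 0:  55 ⊕ 117 =  66
byte 1:  71 ⊕ 112 =  55
byte 2: 149 ⊕ 100 = 241
byte 3:  21 ⊕  97 = 116
byte 4:  63 ⊕ 116 =  75
byte 5:  58 ⊕ 101 =  95
byte 6:  43 ⊕  32 =  11
byte 7: 150 ⊕ 102 = 240
byte 8:  88 ⊕ 108 =  52
byte 9: 252 ⊕  97 = 157
byte 10:   5 ⊕ 103 =  98
byte 11: 223 ⊕ 123 = 164
byte 12:  12 ⊕  32 =  44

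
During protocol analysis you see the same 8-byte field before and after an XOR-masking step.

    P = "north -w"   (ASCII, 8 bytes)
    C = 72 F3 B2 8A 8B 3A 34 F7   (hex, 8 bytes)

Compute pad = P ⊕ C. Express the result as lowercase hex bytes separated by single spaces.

1c 9c c0 fe e3 1a 19 80

Since C = P ⊕ pad, XORing both sides with P gives pad = P ⊕ C.
byte 0: 110 xor 114 =  28
byte 1: 111 xor 243 = 156
byte 2: 114 xor 178 = 192
byte 3: 116 xor 138 = 254
byte 4: 104 xor 139 = 227
byte 5:  32 xor  58 =  26
byte 6:  45 xor  52 =  25
byte 7: 119 xor 247 = 128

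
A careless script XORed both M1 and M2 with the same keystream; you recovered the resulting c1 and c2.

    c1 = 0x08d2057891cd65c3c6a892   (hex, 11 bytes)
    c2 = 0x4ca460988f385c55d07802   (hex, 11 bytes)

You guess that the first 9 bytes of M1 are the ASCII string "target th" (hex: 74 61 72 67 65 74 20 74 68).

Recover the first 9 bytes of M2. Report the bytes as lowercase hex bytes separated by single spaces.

First, c1 ⊕ c2 = (M1 ⊕ K) ⊕ (M2 ⊕ K) = M1 ⊕ M2, so the key drops out. Then M2 = (M1 ⊕ M2) ⊕ M1 over the first 9 bytes.
byte 0: (08 XOR 4c) XOR 74 = 44 XOR 74 = 30
byte 1: (d2 XOR a4) XOR 61 = 76 XOR 61 = 17
byte 2: (05 XOR 60) XOR 72 = 65 XOR 72 = 17
byte 3: (78 XOR 98) XOR 67 = e0 XOR 67 = 87
byte 4: (91 XOR 8f) XOR 65 = 1e XOR 65 = 7b
byte 5: (cd XOR 38) XOR 74 = f5 XOR 74 = 81
byte 6: (65 XOR 5c) XOR 20 = 39 XOR 20 = 19
byte 7: (c3 XOR 55) XOR 74 = 96 XOR 74 = e2
byte 8: (c6 XOR d0) XOR 68 = 16 XOR 68 = 7e

30 17 17 87 7b 81 19 e2 7e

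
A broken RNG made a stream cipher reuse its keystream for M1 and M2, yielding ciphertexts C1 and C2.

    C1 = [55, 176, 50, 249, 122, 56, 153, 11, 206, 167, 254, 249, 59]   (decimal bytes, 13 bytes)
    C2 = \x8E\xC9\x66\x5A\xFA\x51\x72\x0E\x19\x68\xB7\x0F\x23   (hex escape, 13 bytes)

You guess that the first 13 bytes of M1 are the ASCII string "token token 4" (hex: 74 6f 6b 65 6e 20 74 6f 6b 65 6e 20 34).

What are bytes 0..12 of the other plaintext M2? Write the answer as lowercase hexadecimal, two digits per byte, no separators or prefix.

First, C1 ⊕ C2 = (M1 ⊕ K) ⊕ (M2 ⊕ K) = M1 ⊕ M2, so the key drops out. Then M2 = (M1 ⊕ M2) ⊕ M1 over the first 13 bytes.
byte 0: (37 XOR 8e) XOR 74 = b9 XOR 74 = cd
byte 1: (b0 XOR c9) XOR 6f = 79 XOR 6f = 16
byte 2: (32 XOR 66) XOR 6b = 54 XOR 6b = 3f
byte 3: (f9 XOR 5a) XOR 65 = a3 XOR 65 = c6
byte 4: (7a XOR fa) XOR 6e = 80 XOR 6e = ee
byte 5: (38 XOR 51) XOR 20 = 69 XOR 20 = 49
byte 6: (99 XOR 72) XOR 74 = eb XOR 74 = 9f
byte 7: (0b XOR 0e) XOR 6f = 05 XOR 6f = 6a
byte 8: (ce XOR 19) XOR 6b = d7 XOR 6b = bc
byte 9: (a7 XOR 68) XOR 65 = cf XOR 65 = aa
byte 10: (fe XOR b7) XOR 6e = 49 XOR 6e = 27
byte 11: (f9 XOR 0f) XOR 20 = f6 XOR 20 = d6
byte 12: (3b XOR 23) XOR 34 = 18 XOR 34 = 2c

cd163fc6ee499f6abcaa27d62c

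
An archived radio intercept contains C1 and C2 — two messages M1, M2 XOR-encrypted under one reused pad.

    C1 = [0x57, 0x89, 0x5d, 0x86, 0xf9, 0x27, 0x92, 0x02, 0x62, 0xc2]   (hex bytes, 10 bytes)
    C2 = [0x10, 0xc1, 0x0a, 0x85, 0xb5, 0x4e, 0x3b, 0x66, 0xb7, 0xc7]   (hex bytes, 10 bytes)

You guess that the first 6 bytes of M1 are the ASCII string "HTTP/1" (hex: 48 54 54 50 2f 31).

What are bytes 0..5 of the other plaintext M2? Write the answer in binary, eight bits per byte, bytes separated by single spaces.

First, C1 ⊕ C2 = (M1 ⊕ K) ⊕ (M2 ⊕ K) = M1 ⊕ M2, so the key drops out. Then M2 = (M1 ⊕ M2) ⊕ M1 over the first 6 bytes.
byte 0: (57 ⊕ 10) ⊕ 48 = 47 ⊕ 48 = 0f
byte 1: (89 ⊕ c1) ⊕ 54 = 48 ⊕ 54 = 1c
byte 2: (5d ⊕ 0a) ⊕ 54 = 57 ⊕ 54 = 03
byte 3: (86 ⊕ 85) ⊕ 50 = 03 ⊕ 50 = 53
byte 4: (f9 ⊕ b5) ⊕ 2f = 4c ⊕ 2f = 63
byte 5: (27 ⊕ 4e) ⊕ 31 = 69 ⊕ 31 = 58

00001111 00011100 00000011 01010011 01100011 01011000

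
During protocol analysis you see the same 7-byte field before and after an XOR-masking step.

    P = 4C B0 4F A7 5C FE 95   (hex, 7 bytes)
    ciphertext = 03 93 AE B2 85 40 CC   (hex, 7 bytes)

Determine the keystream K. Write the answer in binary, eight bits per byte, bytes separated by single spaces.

Since ciphertext = P ⊕ K, XORing both sides with P gives K = P ⊕ ciphertext.
4c xor 03 = 4f
b0 xor 93 = 23
4f xor ae = e1
a7 xor b2 = 15
5c xor 85 = d9
fe xor 40 = be
95 xor cc = 59

01001111 00100011 11100001 00010101 11011001 10111110 01011001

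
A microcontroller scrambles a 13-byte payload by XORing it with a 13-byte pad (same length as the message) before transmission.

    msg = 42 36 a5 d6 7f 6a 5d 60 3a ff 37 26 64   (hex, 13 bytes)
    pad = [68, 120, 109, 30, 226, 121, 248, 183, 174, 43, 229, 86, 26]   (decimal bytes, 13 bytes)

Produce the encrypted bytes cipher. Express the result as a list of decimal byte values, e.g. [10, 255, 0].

[6, 78, 200, 200, 157, 19, 165, 215, 148, 212, 210, 112, 126]

XOR is its own inverse, so applying the key byte-wise gives the result directly.
byte 0: 42 ^ 44 = 06
byte 1: 36 ^ 78 = 4e
byte 2: a5 ^ 6d = c8
byte 3: d6 ^ 1e = c8
byte 4: 7f ^ e2 = 9d
byte 5: 6a ^ 79 = 13
byte 6: 5d ^ f8 = a5
byte 7: 60 ^ b7 = d7
byte 8: 3a ^ ae = 94
byte 9: ff ^ 2b = d4
byte 10: 37 ^ e5 = d2
byte 11: 26 ^ 56 = 70
byte 12: 64 ^ 1a = 7e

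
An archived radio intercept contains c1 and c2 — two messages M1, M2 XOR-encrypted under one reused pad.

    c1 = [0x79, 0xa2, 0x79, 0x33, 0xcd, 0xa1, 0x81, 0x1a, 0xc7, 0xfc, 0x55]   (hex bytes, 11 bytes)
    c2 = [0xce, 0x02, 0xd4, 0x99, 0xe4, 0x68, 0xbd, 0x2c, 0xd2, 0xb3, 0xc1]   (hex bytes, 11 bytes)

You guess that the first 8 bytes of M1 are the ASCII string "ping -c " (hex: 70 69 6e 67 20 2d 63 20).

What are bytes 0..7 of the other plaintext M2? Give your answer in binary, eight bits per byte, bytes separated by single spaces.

First, c1 ⊕ c2 = (M1 ⊕ K) ⊕ (M2 ⊕ K) = M1 ⊕ M2, so the key drops out. Then M2 = (M1 ⊕ M2) ⊕ M1 over the first 8 bytes.
byte 0: (79 XOR ce) XOR 70 = b7 XOR 70 = c7
byte 1: (a2 XOR 02) XOR 69 = a0 XOR 69 = c9
byte 2: (79 XOR d4) XOR 6e = ad XOR 6e = c3
byte 3: (33 XOR 99) XOR 67 = aa XOR 67 = cd
byte 4: (cd XOR e4) XOR 20 = 29 XOR 20 = 09
byte 5: (a1 XOR 68) XOR 2d = c9 XOR 2d = e4
byte 6: (81 XOR bd) XOR 63 = 3c XOR 63 = 5f
byte 7: (1a XOR 2c) XOR 20 = 36 XOR 20 = 16

11000111 11001001 11000011 11001101 00001001 11100100 01011111 00010110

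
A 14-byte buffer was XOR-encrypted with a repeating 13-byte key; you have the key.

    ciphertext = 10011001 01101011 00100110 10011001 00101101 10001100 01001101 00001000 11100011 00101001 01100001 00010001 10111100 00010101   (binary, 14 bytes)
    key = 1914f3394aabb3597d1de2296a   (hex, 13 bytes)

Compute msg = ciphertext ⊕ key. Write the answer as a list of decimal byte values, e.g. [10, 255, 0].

[128, 127, 213, 160, 103, 39, 254, 81, 158, 52, 131, 56, 214, 12]

The 13-byte key repeats, so the effective keystream is 19 14 f3 39 4a ab b3 59 7d 1d e2 29 6a 19.
byte 0: 153 ^  25 = 128
byte 1: 107 ^  20 = 127
byte 2:  38 ^ 243 = 213
byte 3: 153 ^  57 = 160
byte 4:  45 ^  74 = 103
byte 5: 140 ^ 171 =  39
byte 6:  77 ^ 179 = 254
byte 7:   8 ^  89 =  81
byte 8: 227 ^ 125 = 158
byte 9:  41 ^  29 =  52
byte 10:  97 ^ 226 = 131
byte 11:  17 ^  41 =  56
byte 12: 188 ^ 106 = 214
byte 13:  21 ^  25 =  12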